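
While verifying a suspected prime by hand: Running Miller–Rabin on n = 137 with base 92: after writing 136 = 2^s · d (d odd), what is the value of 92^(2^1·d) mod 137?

n − 1 = 136 = 2^3 · 17, so s = 3 and d = 17.
Repeated squaring mod 137: 92^1 ≡ 92, 92^2 ≡ 107, 92^4 ≡ 78, 92^8 ≡ 56, 92^16 ≡ 122.
17 = 16 + 1, so 92^17 ≡ 122·92 ≡ 127 (mod 137).
x_0 = 127.
x_1 = 127^2 mod 137 = 100.

100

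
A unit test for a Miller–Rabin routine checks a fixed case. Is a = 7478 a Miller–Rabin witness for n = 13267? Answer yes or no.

no

n − 1 = 13266 = 2^1 · 6633, so s = 1 and d = 6633.
x_0 = 7478^6633 mod 13267 = 13266.
x_0 = 13266 ≡ −1, so 7478 is not a witness.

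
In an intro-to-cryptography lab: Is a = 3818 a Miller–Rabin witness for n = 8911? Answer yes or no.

no

n − 1 = 8910 = 2^1 · 4455, so s = 1 and d = 4455.
x_0 = 3818^4455 mod 8911 = 8910.
x_0 = 8910 ≡ −1, so 3818 is not a witness.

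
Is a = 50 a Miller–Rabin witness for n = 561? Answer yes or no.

n − 1 = 560 = 2^4 · 35, so s = 4 and d = 35.
x_0 = 50^35 mod 561 = 560.
x_0 = 560 ≡ −1, so 50 is not a witness.

no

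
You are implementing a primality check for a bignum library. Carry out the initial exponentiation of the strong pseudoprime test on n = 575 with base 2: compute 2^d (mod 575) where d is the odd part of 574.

n − 1 = 574 = 2^1 · 287, so s = 1 and d = 287.
2^287 mod 575 = 278.

278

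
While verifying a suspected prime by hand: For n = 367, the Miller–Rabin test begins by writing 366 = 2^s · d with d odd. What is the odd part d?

183

Halving: 366 → 183; 183 is odd.
So 366 = 2^1 · 183.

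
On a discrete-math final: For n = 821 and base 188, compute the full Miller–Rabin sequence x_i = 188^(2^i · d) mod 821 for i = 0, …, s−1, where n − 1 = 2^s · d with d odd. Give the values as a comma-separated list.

n − 1 = 820 = 2^2 · 205, so s = 2 and d = 205.
x_0 = 188^205 mod 821 = 526.
x_1 = 526^2 mod 821 = 820.

526, 820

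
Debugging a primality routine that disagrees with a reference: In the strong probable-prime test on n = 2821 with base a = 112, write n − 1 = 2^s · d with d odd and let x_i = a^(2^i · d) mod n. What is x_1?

n − 1 = 2820 = 2^2 · 705, so s = 2 and d = 705.
x_0 = 112^705 mod 2821 = 931.
x_1 = 931^2 mod 2821 = 714.

714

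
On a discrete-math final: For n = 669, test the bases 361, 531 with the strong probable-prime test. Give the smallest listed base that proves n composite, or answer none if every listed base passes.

361

n − 1 = 668 = 2^2 · 167, so s = 2 and d = 167.
Base 361: x_0 = 361^167 mod 669 = 19. x_0 is neither 1 nor 668, so continue squaring. x_1 = 19^2 mod 669 = 361. Reached i = s−1 = 1 without hitting −1: 361 is a Miller–Rabin witness and 669 is composite.
Base 531: x_0 = 531^167 mod 669 = 204. x_0 is neither 1 nor 668, so continue squaring. x_1 = 204^2 mod 669 = 138. Reached i = s−1 = 1 without hitting −1: 531 is a Miller–Rabin witness and 669 is composite.
The smallest witness among the given bases is 361.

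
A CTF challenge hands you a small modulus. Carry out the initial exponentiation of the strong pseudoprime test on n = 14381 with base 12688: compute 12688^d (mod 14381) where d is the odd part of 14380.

n − 1 = 14380 = 2^2 · 3595, so s = 2 and d = 3595.
By repeated squaring, 12688^3595 ≡ 6539 (mod 14381).

6539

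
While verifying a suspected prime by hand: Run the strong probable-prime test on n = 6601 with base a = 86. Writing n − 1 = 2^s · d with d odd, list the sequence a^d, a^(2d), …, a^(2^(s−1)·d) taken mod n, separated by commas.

n − 1 = 6600 = 2^3 · 825, so s = 3 and d = 825.
x_0 = 86^825 mod 6601 = 5657.
x_1 = 5657^2 mod 6601 = 1.
x_2 = 1^2 mod 6601 = 1.

5657, 1, 1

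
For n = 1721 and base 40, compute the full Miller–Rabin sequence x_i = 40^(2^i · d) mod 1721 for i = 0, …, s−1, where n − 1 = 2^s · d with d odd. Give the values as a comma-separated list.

n − 1 = 1720 = 2^3 · 215, so s = 3 and d = 215.
x_0 = 40^215 mod 1721 = 1720.
x_1 = 1720^2 mod 1721 = 1.
x_2 = 1^2 mod 1721 = 1.

1720, 1, 1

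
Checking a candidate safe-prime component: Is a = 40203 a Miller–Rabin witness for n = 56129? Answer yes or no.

n − 1 = 56128 = 2^6 · 877, so s = 6 and d = 877.
x_0 = 40203^877 mod 56129 = 44243.
x_0 is neither 1 nor 56128, so continue squaring.
x_1 = 44243^2 mod 56129 = 303.
x_2 = 303^2 mod 56129 = 35680.
x_3 = 35680^2 mod 56129 = 551.
x_4 = 551^2 mod 56129 = 22956.
x_5 = 22956^2 mod 56129 = 38884.
Reached i = s−1 = 5 without hitting −1: 40203 is a Miller–Rabin witness and 56129 is composite.

yes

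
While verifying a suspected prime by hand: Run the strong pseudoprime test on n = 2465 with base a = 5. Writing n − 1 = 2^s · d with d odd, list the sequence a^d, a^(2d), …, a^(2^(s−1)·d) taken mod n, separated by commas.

n − 1 = 2464 = 2^5 · 77, so s = 5 and d = 77.
x_0 = 5^77 mod 2465 = 2145.
x_1 = 2145^2 mod 2465 = 1335.
x_2 = 1335^2 mod 2465 = 30.
x_3 = 30^2 mod 2465 = 900.
x_4 = 900^2 mod 2465 = 1480.

2145, 1335, 30, 900, 1480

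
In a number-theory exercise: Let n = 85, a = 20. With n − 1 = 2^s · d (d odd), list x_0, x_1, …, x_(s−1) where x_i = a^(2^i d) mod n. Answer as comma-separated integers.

5, 25

n − 1 = 84 = 2^2 · 21, so s = 2 and d = 21.
x_0 = 20^21 mod 85 = 5.
x_1 = 5^2 mod 85 = 25.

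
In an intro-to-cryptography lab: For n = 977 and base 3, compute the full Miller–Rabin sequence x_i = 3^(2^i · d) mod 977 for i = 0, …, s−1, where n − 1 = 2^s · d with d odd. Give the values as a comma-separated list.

620, 439, 252, 976

n − 1 = 976 = 2^4 · 61, so s = 4 and d = 61.
x_0 = 3^61 mod 977 = 620.
x_1 = 620^2 mod 977 = 439.
x_2 = 439^2 mod 977 = 252.
x_3 = 252^2 mod 977 = 976.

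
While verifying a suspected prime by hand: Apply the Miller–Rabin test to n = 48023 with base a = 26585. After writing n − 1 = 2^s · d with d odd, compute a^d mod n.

n − 1 = 48022 = 2^1 · 24011, so s = 1 and d = 24011.
26585^24011 mod 48023 = 48022.

48022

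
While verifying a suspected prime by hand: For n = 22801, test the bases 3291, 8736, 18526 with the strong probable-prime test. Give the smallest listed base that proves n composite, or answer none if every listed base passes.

8736

n − 1 = 22800 = 2^4 · 1425, so s = 4 and d = 1425.
Base 3291: x_0 = 3291^1425 mod 22801 = 22800. x_0 = 22800 ≡ −1, so 3291 is not a witness.
Base 8736: x_0 = 8736^1425 mod 22801 = 1660. x_0 is neither 1 nor 22800, so continue squaring. x_1 = 1660^2 mod 22801 = 19480. x_2 = 19480^2 mod 22801 = 16158. x_3 = 16158^2 mod 22801 = 9514. Reached i = s−1 = 3 without hitting −1: 8736 is a Miller–Rabin witness and 22801 is composite.
Base 18526: x_0 = 18526^1425 mod 22801 = 7398. x_0 is neither 1 nor 22800, so continue squaring. x_1 = 7398^2 mod 22801 = 8004. x_2 = 8004^2 mod 22801 = 16007. x_3 = 16007^2 mod 22801 = 9212. Reached i = s−1 = 3 without hitting −1: 18526 is a Miller–Rabin witness and 22801 is composite.
The smallest witness among the given bases is 8736.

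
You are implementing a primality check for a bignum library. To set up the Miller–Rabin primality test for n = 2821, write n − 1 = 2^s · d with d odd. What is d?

Halving: 2820 → 1410 → 705; 705 is odd.
So 2820 = 2^2 · 705.

705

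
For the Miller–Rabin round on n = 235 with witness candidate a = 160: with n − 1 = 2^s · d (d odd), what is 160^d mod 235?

n − 1 = 234 = 2^1 · 117, so s = 1 and d = 117.
160^117 mod 235 = 15.

15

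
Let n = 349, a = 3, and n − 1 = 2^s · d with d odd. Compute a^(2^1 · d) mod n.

n − 1 = 348 = 2^2 · 87, so s = 2 and d = 87.
By repeated squaring, 3^87 ≡ 348 (mod 349).
x_0 = 348.
x_1 = 348^2 mod 349 = 1.

1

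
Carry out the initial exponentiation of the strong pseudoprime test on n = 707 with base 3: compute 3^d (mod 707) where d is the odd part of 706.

n − 1 = 706 = 2^1 · 353, so s = 1 and d = 353.
3^353 mod 707 = 579.

579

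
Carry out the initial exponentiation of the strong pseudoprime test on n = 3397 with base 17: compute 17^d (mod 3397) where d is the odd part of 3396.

772

n − 1 = 3396 = 2^2 · 849, so s = 2 and d = 849.
Repeated squaring mod 3397: 17^1 ≡ 17, 17^2 ≡ 289, 17^4 ≡ 1993, 17^8 ≡ 956, 17^16 ≡ 143, 17^32 ≡ 67, 17^64 ≡ 1092, 17^128 ≡ 117, 17^256 ≡ 101, 17^512 ≡ 10.
849 = 512 + 256 + 64 + 16 + 1, so 17^849 ≡ 10·101·1092·143·17 ≡ 772 (mod 3397).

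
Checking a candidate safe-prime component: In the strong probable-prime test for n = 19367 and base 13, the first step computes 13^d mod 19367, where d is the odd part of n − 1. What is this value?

n − 1 = 19366 = 2^1 · 9683, so s = 1 and d = 9683.
Repeated squaring mod 19367: 13^1 ≡ 13, 13^2 ≡ 169, 13^4 ≡ 9194, 13^8 ≡ 12048, 13^16 ≡ 18006, 13^32 ≡ 12456, 13^64 ≡ 2899, 13^128 ≡ 18290, 13^256 ≡ 17276, 13^512 ≡ 14706, 13^1024 ≡ 14514, 13^2048 ≡ 1337, 13^4096 ≡ 5805, 13^8192 ≡ 18812.
9683 = 8192 + 1024 + 256 + 128 + 64 + 16 + 2 + 1, so 13^9683 ≡ 18812·14514·17276·18290·2899·18006·169·13 ≡ 6980 (mod 19367).

6980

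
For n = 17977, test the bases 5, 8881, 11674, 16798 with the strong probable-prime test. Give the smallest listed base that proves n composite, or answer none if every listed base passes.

n − 1 = 17976 = 2^3 · 2247, so s = 3 and d = 2247.
Base 5: x_0 = 5^2247 mod 17977 = 16307. x_0 is neither 1 nor 17976, so continue squaring. x_1 = 16307^2 mod 17977 = 2465. x_2 = 2465^2 mod 17977 = 17976. x_2 ≡ −1, so 5 is not a witness.
Base 8881: x_0 = 8881^2247 mod 17977 = 2465. x_0 is neither 1 nor 17976, so continue squaring. x_1 = 2465^2 mod 17977 = 17976. x_1 ≡ −1, so 8881 is not a witness.
Base 11674: x_0 = 11674^2247 mod 17977 = 15512. x_0 is neither 1 nor 17976, so continue squaring. x_1 = 15512^2 mod 17977 = 17976. x_1 ≡ −1, so 11674 is not a witness.
Base 16798: x_0 = 16798^2247 mod 17977 = 17794. x_0 is neither 1 nor 17976, so continue squaring. x_1 = 17794^2 mod 17977 = 15512. x_2 = 15512^2 mod 17977 = 17976. x_2 ≡ −1, so 16798 is not a witness.
No listed base is a witness for 17977.

none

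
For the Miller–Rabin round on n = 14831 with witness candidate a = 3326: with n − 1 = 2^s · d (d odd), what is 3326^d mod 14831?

14830

n − 1 = 14830 = 2^1 · 7415, so s = 1 and d = 7415.
Repeated squaring mod 14831: 3326^1 ≡ 3326, 3326^2 ≡ 13181, 3326^4 ≡ 8427, 3326^8 ≡ 3501, 3326^16 ≡ 6595, 3326^32 ≡ 9533, 3326^64 ≡ 8552, 3326^128 ≡ 5043, 3326^256 ≡ 11515, 3326^512 ≡ 6085, 3326^1024 ≡ 9049, 3326^2048 ≡ 2450, 3326^4096 ≡ 10776.
7415 = 4096 + 2048 + 1024 + 128 + 64 + 32 + 16 + 4 + 2 + 1, so 3326^7415 ≡ 10776·2450·9049·5043·8552·9533·6595·8427·13181·3326 ≡ 14830 (mod 14831).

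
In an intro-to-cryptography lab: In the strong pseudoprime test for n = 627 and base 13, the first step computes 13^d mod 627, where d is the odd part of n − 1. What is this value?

580

n − 1 = 626 = 2^1 · 313, so s = 1 and d = 313.
13^313 mod 627 = 580.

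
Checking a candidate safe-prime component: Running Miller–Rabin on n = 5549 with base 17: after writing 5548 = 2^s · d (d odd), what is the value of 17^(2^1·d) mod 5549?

1477

n − 1 = 5548 = 2^2 · 1387, so s = 2 and d = 1387.
x_0 = 17^1387 mod 5549 = 2058.
x_1 = 2058^2 mod 5549 = 1477.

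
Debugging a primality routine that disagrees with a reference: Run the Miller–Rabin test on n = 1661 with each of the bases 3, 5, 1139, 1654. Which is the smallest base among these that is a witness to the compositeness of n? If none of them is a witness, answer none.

n − 1 = 1660 = 2^2 · 415, so s = 2 and d = 415.
Base 3: x_0 = 3^415 mod 1661 = 1189. x_0 is neither 1 nor 1660, so continue squaring. x_1 = 1189^2 mod 1661 = 210. Reached i = s−1 = 1 without hitting −1: 3 is a Miller–Rabin witness and 1661 is composite.
Base 5: x_0 = 5^415 mod 1661 = 771. x_0 is neither 1 nor 1660, so continue squaring. x_1 = 771^2 mod 1661 = 1464. Reached i = s−1 = 1 without hitting −1: 5 is a Miller–Rabin witness and 1661 is composite.
Base 1139: x_0 = 1139^415 mod 1661 = 1231. x_0 is neither 1 nor 1660, so continue squaring. x_1 = 1231^2 mod 1661 = 529. Reached i = s−1 = 1 without hitting −1: 1139 is a Miller–Rabin witness and 1661 is composite.
Base 1654: x_0 = 1654^415 mod 1661 = 771. x_0 is neither 1 nor 1660, so continue squaring. x_1 = 771^2 mod 1661 = 1464. Reached i = s−1 = 1 without hitting −1: 1654 is a Miller–Rabin witness and 1661 is composite.
The smallest witness among the given bases is 3.

3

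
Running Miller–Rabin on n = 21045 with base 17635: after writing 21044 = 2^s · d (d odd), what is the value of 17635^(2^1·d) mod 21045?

8890

n − 1 = 21044 = 2^2 · 5261, so s = 2 and d = 5261.
x_0 = 17635^5261 mod 21045 = 18805.
x_1 = 18805^2 mod 21045 = 8890.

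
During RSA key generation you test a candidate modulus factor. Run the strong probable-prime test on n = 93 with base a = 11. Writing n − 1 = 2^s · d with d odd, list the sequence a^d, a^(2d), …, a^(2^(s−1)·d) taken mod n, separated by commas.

74, 82

n − 1 = 92 = 2^2 · 23, so s = 2 and d = 23.
x_0 = 11^23 mod 93 = 74.
x_1 = 74^2 mod 93 = 82.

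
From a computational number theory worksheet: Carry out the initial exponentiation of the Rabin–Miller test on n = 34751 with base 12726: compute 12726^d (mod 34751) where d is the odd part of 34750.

n − 1 = 34750 = 2^1 · 17375, so s = 1 and d = 17375.
12726^17375 mod 34751 = 33822.

33822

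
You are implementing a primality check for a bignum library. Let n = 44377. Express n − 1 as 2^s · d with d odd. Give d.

5547

Halving: 44376 → 22188 → 11094 → 5547; 5547 is odd.
So 44376 = 2^3 · 5547.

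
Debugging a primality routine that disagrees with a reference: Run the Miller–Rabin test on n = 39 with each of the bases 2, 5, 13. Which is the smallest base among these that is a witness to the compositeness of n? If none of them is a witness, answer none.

n − 1 = 38 = 2^1 · 19, so s = 1 and d = 19.
Base 2: x_0 = 2^19 mod 39 = 11. x_0 ∉ {1, 38} and s = 1, so 2 is a Miller–Rabin witness and 39 is composite.
Base 5: x_0 = 5^19 mod 39 = 8. x_0 ∉ {1, 38} and s = 1, so 5 is a Miller–Rabin witness and 39 is composite.
Base 13: x_0 = 13^19 mod 39 = 13. x_0 ∉ {1, 38} and s = 1, so 13 is a Miller–Rabin witness and 39 is composite.
The smallest witness among the given bases is 2.

2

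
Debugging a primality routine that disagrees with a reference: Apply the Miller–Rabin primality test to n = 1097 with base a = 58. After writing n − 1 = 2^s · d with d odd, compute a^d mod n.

341

n − 1 = 1096 = 2^3 · 137, so s = 3 and d = 137.
Repeated squaring mod 1097: 58^1 ≡ 58, 58^2 ≡ 73, 58^4 ≡ 941, 58^8 ≡ 202, 58^16 ≡ 215, 58^32 ≡ 151, 58^64 ≡ 861, 58^128 ≡ 846.
137 = 128 + 8 + 1, so 58^137 ≡ 846·202·58 ≡ 341 (mod 1097).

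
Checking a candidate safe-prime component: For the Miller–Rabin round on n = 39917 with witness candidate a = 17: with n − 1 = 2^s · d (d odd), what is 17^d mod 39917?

25932

n − 1 = 39916 = 2^2 · 9979, so s = 2 and d = 9979.
17^9979 mod 39917 = 25932.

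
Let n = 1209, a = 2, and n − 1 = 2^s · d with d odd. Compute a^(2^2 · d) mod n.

n − 1 = 1208 = 2^3 · 151, so s = 3 and d = 151.
x_0 = 2^151 mod 1209 = 1025.
x_1 = 1025^2 mod 1209 = 4.
x_2 = 4^2 mod 1209 = 16.

16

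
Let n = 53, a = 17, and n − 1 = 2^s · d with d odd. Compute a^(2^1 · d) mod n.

1

n − 1 = 52 = 2^2 · 13, so s = 2 and d = 13.
x_0 = 17^13 mod 53 = 52.
x_1 = 52^2 mod 53 = 1.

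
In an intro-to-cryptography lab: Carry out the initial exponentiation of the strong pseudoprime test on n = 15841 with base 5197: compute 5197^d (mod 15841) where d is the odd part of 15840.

n − 1 = 15840 = 2^5 · 495, so s = 5 and d = 495.
Repeated squaring mod 15841: 5197^1 ≡ 5197, 5197^2 ≡ 15745, 5197^4 ≡ 9216, 5197^8 ≡ 11055, 5197^16 ≡ 15551, 5197^32 ≡ 4895, 5197^64 ≡ 9433, 5197^128 ≡ 2592, 5197^256 ≡ 1880.
495 = 256 + 128 + 64 + 32 + 8 + 4 + 2 + 1, so 5197^495 ≡ 1880·2592·9433·4895·11055·9216·15745·5197 ≡ 3380 (mod 15841).

3380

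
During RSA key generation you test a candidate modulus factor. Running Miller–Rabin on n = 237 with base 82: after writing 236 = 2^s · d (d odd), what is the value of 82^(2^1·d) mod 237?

76

n − 1 = 236 = 2^2 · 59, so s = 2 and d = 59.
x_0 = 82^59 mod 237 = 205.
x_1 = 205^2 mod 237 = 76.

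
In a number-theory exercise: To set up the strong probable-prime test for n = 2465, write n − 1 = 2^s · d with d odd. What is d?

Halving: 2464 → 1232 → 616 → 308 → 154 → 77; 77 is odd.
So 2464 = 2^5 · 77.

77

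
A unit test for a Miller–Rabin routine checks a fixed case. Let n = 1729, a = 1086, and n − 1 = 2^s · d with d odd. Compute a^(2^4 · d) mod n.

1

n − 1 = 1728 = 2^6 · 27, so s = 6 and d = 27.
Repeated squaring mod 1729: 1086^1 ≡ 1086, 1086^2 ≡ 218, 1086^4 ≡ 841, 1086^8 ≡ 120, 1086^16 ≡ 568.
27 = 16 + 8 + 2 + 1, so 1086^27 ≡ 568·120·218·1086 ≡ 512 (mod 1729).
x_0 = 512.
x_1 = 512^2 mod 1729 = 1065.
x_2 = 1065^2 mod 1729 = 1.
x_3 = 1^2 mod 1729 = 1.
x_4 = 1^2 mod 1729 = 1.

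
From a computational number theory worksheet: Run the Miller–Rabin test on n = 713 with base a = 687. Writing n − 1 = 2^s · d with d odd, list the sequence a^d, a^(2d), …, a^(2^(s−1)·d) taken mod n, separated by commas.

n − 1 = 712 = 2^3 · 89, so s = 3 and d = 89.
x_0 = 687^89 mod 713 = 273.
x_1 = 273^2 mod 713 = 377.
x_2 = 377^2 mod 713 = 242.

273, 377, 242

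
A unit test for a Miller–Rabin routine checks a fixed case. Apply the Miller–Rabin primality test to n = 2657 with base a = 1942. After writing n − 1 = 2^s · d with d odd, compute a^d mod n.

1022

n − 1 = 2656 = 2^5 · 83, so s = 5 and d = 83.
Repeated squaring mod 2657: 1942^1 ≡ 1942, 1942^2 ≡ 1081, 1942^4 ≡ 2138, 1942^8 ≡ 1004, 1942^16 ≡ 1013, 1942^32 ≡ 567, 1942^64 ≡ 2649.
83 = 64 + 16 + 2 + 1, so 1942^83 ≡ 2649·1013·1081·1942 ≡ 1022 (mod 2657).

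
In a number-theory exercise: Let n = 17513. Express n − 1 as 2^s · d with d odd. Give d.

2189

Halving: 17512 → 8756 → 4378 → 2189; 2189 is odd.
So 17512 = 2^3 · 2189.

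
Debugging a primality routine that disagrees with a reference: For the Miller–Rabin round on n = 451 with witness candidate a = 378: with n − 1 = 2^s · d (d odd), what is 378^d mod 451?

n − 1 = 450 = 2^1 · 225, so s = 1 and d = 225.
378^225 mod 451 = 419.

419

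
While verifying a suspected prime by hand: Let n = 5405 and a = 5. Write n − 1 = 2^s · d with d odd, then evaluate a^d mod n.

5255

n − 1 = 5404 = 2^2 · 1351, so s = 2 and d = 1351.
5^1351 mod 5405 = 5255.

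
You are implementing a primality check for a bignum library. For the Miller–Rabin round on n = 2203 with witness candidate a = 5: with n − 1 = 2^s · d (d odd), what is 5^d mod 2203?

n − 1 = 2202 = 2^1 · 1101, so s = 1 and d = 1101.
5^1101 mod 2203 = 2202.

2202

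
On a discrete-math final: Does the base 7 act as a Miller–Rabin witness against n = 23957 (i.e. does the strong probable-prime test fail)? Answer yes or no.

no

n − 1 = 23956 = 2^2 · 5989, so s = 2 and d = 5989.
x_0 = 7^5989 mod 23957 = 6346.
x_0 is neither 1 nor 23956, so continue squaring.
x_1 = 6346^2 mod 23957 = 23956.
x_1 ≡ −1, so 7 is not a witness.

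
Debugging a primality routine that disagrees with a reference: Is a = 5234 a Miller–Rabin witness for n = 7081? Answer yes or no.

no

n − 1 = 7080 = 2^3 · 885, so s = 3 and d = 885.
Repeated squaring mod 7081: 5234^1 ≡ 5234, 5234^2 ≡ 5448, 5234^4 ≡ 4233, 5234^8 ≡ 3359, 5234^16 ≡ 2848, 5234^32 ≡ 3359, 5234^64 ≡ 2848, 5234^128 ≡ 3359, 5234^256 ≡ 2848, 5234^512 ≡ 3359.
885 = 512 + 256 + 64 + 32 + 16 + 4 + 1, so 5234^885 ≡ 3359·2848·2848·3359·2848·4233·5234 ≡ 1117 (mod 7081).
x_0 = 5234^885 mod 7081 = 1117.
x_0 is neither 1 nor 7080, so continue squaring.
x_1 = 1117^2 mod 7081 = 1433.
x_2 = 1433^2 mod 7081 = 7080.
x_2 ≡ −1, so 5234 is not a witness.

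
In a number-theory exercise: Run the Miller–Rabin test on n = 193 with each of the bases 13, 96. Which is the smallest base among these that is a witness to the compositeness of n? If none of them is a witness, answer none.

none

n − 1 = 192 = 2^6 · 3, so s = 6 and d = 3.
Base 13: x_0 = 13^3 mod 193 = 74. x_0 is neither 1 nor 192, so continue squaring. x_1 = 74^2 mod 193 = 72. x_2 = 72^2 mod 193 = 166. x_3 = 166^2 mod 193 = 150. x_4 = 150^2 mod 193 = 112. x_5 = 112^2 mod 193 = 192. x_5 ≡ −1, so 13 is not a witness.
Base 96: x_0 = 96^3 mod 193 = 24. x_0 is neither 1 nor 192, so continue squaring. x_1 = 24^2 mod 193 = 190. x_2 = 190^2 mod 193 = 9. x_3 = 9^2 mod 193 = 81. x_4 = 81^2 mod 193 = 192. x_4 ≡ −1, so 96 is not a witness.
No listed base is a witness for 193.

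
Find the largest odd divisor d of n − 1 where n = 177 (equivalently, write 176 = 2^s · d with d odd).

11

Halving: 176 → 88 → 44 → 22 → 11; 11 is odd.
So 176 = 2^4 · 11.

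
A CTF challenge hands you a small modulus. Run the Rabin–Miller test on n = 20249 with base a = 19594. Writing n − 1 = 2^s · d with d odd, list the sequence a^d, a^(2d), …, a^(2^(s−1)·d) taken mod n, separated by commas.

20248, 1, 1

n − 1 = 20248 = 2^3 · 2531, so s = 3 and d = 2531.
x_0 = 19594^2531 mod 20249 = 20248.
x_1 = 20248^2 mod 20249 = 1.
x_2 = 1^2 mod 20249 = 1.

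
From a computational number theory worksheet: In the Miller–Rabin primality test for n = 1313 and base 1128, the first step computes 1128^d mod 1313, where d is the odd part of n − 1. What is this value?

n − 1 = 1312 = 2^5 · 41, so s = 5 and d = 41.
Repeated squaring mod 1313: 1128^1 ≡ 1128, 1128^2 ≡ 87, 1128^4 ≡ 1004, 1128^8 ≡ 945, 1128^16 ≡ 185, 1128^32 ≡ 87.
41 = 32 + 8 + 1, so 1128^41 ≡ 87·945·1128 ≡ 17 (mod 1313).

17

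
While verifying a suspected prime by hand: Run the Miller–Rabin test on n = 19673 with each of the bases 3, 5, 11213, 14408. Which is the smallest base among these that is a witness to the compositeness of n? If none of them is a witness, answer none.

3

n − 1 = 19672 = 2^3 · 2459, so s = 3 and d = 2459.
Base 3: x_0 = 3^2459 mod 19673 = 9463. x_0 is neither 1 nor 19672, so continue squaring. x_1 = 9463^2 mod 19673 = 16546. x_2 = 16546^2 mod 19673 = 648. Reached i = s−1 = 2 without hitting −1: 3 is a Miller–Rabin witness and 19673 is composite.
Base 5: x_0 = 5^2459 mod 19673 = 7670. x_0 is neither 1 nor 19672, so continue squaring. x_1 = 7670^2 mod 19673 = 6630. x_2 = 6630^2 mod 19673 = 7418. Reached i = s−1 = 2 without hitting −1: 5 is a Miller–Rabin witness and 19673 is composite.
Base 11213: x_0 = 11213^2459 mod 19673 = 10736. x_0 is neither 1 nor 19672, so continue squaring. x_1 = 10736^2 mod 19673 = 17262. x_2 = 17262^2 mod 19673 = 9386. Reached i = s−1 = 2 without hitting −1: 11213 is a Miller–Rabin witness and 19673 is composite.
Base 14408: x_0 = 14408^2459 mod 19673 = 13511. x_0 is neither 1 nor 19672, so continue squaring. x_1 = 13511^2 mod 19673 = 1354. x_2 = 1354^2 mod 19673 = 3727. Reached i = s−1 = 2 without hitting −1: 14408 is a Miller–Rabin witness and 19673 is composite.
The smallest witness among the given bases is 3.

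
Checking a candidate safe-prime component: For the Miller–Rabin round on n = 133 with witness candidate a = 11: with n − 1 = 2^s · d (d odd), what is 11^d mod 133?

n − 1 = 132 = 2^2 · 33, so s = 2 and d = 33.
By repeated squaring, 11^33 ≡ 1 (mod 133).

1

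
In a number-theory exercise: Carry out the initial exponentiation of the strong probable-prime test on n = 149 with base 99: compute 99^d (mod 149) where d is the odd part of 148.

n − 1 = 148 = 2^2 · 37, so s = 2 and d = 37.
99^37 mod 149 = 44.

44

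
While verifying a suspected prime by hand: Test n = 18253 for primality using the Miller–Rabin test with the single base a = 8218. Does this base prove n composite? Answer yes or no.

n − 1 = 18252 = 2^2 · 4563, so s = 2 and d = 4563.
x_0 = 8218^4563 mod 18253 = 1.
x_0 = 1, so 8218 is not a witness.

no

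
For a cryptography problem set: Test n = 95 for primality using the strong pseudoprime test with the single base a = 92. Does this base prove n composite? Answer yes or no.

yes

n − 1 = 94 = 2^1 · 47, so s = 1 and d = 47.
x_0 = 92^47 mod 95 = 28.
x_0 ∉ {1, 94} and s = 1, so 92 is a Miller–Rabin witness and 95 is composite.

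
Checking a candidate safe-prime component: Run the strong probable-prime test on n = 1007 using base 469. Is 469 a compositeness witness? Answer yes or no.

n − 1 = 1006 = 2^1 · 503, so s = 1 and d = 503.
Repeated squaring mod 1007: 469^1 ≡ 469, 469^2 ≡ 435, 469^4 ≡ 916, 469^8 ≡ 225, 469^16 ≡ 275, 469^32 ≡ 100, 469^64 ≡ 937, 469^128 ≡ 872, 469^256 ≡ 99.
503 = 256 + 128 + 64 + 32 + 16 + 4 + 2 + 1, so 469^503 ≡ 99·872·937·100·275·916·435·469 ≡ 687 (mod 1007).
x_0 = 469^503 mod 1007 = 687.
x_0 ∉ {1, 1006} and s = 1, so 469 is a Miller–Rabin witness and 1007 is composite.

yes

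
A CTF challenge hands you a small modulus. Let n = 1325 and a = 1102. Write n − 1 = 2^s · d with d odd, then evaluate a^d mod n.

n − 1 = 1324 = 2^2 · 331, so s = 2 and d = 331.
1102^331 mod 1325 = 248.

248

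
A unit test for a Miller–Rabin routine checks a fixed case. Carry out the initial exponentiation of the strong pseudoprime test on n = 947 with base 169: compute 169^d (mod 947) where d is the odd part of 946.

n − 1 = 946 = 2^1 · 473, so s = 1 and d = 473.
By repeated squaring, 169^473 ≡ 1 (mod 947).

1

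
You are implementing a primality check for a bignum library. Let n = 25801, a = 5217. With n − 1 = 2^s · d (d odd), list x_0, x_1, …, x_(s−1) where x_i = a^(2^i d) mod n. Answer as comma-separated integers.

10287, 12468, 25800

n − 1 = 25800 = 2^3 · 3225, so s = 3 and d = 3225.
x_0 = 5217^3225 mod 25801 = 10287.
x_1 = 10287^2 mod 25801 = 12468.
x_2 = 12468^2 mod 25801 = 25800.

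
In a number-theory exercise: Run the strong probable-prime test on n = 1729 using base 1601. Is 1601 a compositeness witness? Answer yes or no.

n − 1 = 1728 = 2^6 · 27, so s = 6 and d = 27.
x_0 = 1601^27 mod 1729 = 1217.
x_0 is neither 1 nor 1728, so continue squaring.
x_1 = 1217^2 mod 1729 = 1065.
x_2 = 1065^2 mod 1729 = 1.
x_2 = 1 but x_1 ≠ ±1, a nontrivial square root of 1 — 1601 is a witness and 1729 is composite.

yes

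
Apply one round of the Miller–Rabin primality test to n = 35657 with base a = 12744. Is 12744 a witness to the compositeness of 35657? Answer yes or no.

n − 1 = 35656 = 2^3 · 4457, so s = 3 and d = 4457.
Repeated squaring mod 35657: 12744^1 ≡ 12744, 12744^2 ≡ 27558, 12744^4 ≡ 20578, 12744^8 ≡ 27209, 12744^16 ≡ 19047, 12744^32 ≡ 13891, 12744^64 ≡ 19854, 12744^128 ≡ 28838, 12744^256 ≡ 2033, 12744^512 ≡ 32534, 12744^1024 ≡ 18768, 12744^2048 ≡ 17978, 12744^4096 ≡ 13436.
4457 = 4096 + 256 + 64 + 32 + 8 + 1, so 12744^4457 ≡ 13436·2033·19854·13891·27209·12744 ≡ 4737 (mod 35657).
x_0 = 12744^4457 mod 35657 = 4737.
x_0 is neither 1 nor 35656, so continue squaring.
x_1 = 4737^2 mod 35657 = 10916.
x_2 = 10916^2 mod 35657 = 29019.
Reached i = s−1 = 2 without hitting −1: 12744 is a Miller–Rabin witness and 35657 is composite.

yes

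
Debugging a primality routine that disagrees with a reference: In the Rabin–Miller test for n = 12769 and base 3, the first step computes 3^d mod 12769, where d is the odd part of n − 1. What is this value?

11147

n − 1 = 12768 = 2^5 · 399, so s = 5 and d = 399.
3^399 mod 12769 = 11147.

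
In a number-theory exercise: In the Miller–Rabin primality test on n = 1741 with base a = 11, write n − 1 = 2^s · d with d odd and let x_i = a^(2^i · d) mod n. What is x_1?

1

n − 1 = 1740 = 2^2 · 435, so s = 2 and d = 435.
x_0 = 11^435 mod 1741 = 1.
x_1 = 1^2 mod 1741 = 1.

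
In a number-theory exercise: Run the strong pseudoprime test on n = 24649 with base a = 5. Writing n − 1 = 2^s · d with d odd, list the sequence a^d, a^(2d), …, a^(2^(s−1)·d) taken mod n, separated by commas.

n − 1 = 24648 = 2^3 · 3081, so s = 3 and d = 3081.
x_0 = 5^3081 mod 24649 = 13844.
x_1 = 13844^2 mod 24649 = 10361.
x_2 = 10361^2 mod 24649 = 3926.

13844, 10361, 3926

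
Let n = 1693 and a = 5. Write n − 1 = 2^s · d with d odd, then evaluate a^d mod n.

n − 1 = 1692 = 2^2 · 423, so s = 2 and d = 423.
Repeated squaring mod 1693: 5^1 ≡ 5, 5^2 ≡ 25, 5^4 ≡ 625, 5^8 ≡ 1235, 5^16 ≡ 1525, 5^32 ≡ 1136, 5^64 ≡ 430, 5^128 ≡ 363, 5^256 ≡ 1408.
423 = 256 + 128 + 32 + 4 + 2 + 1, so 5^423 ≡ 1408·363·1136·625·25·5 ≡ 1601 (mod 1693).

1601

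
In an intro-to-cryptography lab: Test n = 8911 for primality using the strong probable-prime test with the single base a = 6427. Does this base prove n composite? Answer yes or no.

n − 1 = 8910 = 2^1 · 4455, so s = 1 and d = 4455.
By repeated squaring, 6427^4455 ≡ 1 (mod 8911).
x_0 = 6427^4455 mod 8911 = 1.
x_0 = 1, so 6427 is not a witness.

no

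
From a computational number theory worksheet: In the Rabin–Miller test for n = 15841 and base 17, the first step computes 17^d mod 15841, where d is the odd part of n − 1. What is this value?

n − 1 = 15840 = 2^5 · 495, so s = 5 and d = 495.
17^495 mod 15841 = 10198.

10198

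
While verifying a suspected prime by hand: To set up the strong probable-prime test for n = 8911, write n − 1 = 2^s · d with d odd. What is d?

Halving: 8910 → 4455; 4455 is odd.
So 8910 = 2^1 · 4455.

4455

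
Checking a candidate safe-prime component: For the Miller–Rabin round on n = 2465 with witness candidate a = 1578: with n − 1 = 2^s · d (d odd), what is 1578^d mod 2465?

n − 1 = 2464 = 2^5 · 77, so s = 5 and d = 77.
Repeated squaring mod 2465: 1578^1 ≡ 1578, 1578^2 ≡ 434, 1578^4 ≡ 1016, 1578^8 ≡ 1886, 1578^16 ≡ 1, 1578^32 ≡ 1, 1578^64 ≡ 1.
77 = 64 + 8 + 4 + 1, so 1578^77 ≡ 1·1886·1016·1578 ≡ 1433 (mod 2465).

1433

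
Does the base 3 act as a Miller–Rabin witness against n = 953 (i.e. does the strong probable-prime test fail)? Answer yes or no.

no

n − 1 = 952 = 2^3 · 119, so s = 3 and d = 119.
Repeated squaring mod 953: 3^1 ≡ 3, 3^2 ≡ 9, 3^4 ≡ 81, 3^8 ≡ 843, 3^16 ≡ 664, 3^32 ≡ 610, 3^64 ≡ 430.
119 = 64 + 32 + 16 + 4 + 2 + 1, so 3^119 ≡ 430·610·664·81·9·3 ≡ 797 (mod 953).
x_0 = 3^119 mod 953 = 797.
x_0 is neither 1 nor 952, so continue squaring.
x_1 = 797^2 mod 953 = 511.
x_2 = 511^2 mod 953 = 952.
x_2 ≡ −1, so 3 is not a witness.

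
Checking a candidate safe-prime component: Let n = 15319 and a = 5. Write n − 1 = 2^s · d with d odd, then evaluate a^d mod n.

n − 1 = 15318 = 2^1 · 7659, so s = 1 and d = 7659.
5^7659 mod 15319 = 1.

1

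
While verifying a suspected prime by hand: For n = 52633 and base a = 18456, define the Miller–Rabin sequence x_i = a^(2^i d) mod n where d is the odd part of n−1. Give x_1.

n − 1 = 52632 = 2^3 · 6579, so s = 3 and d = 6579.
x_0 = 18456^6579 mod 52633 = 41819.
x_1 = 41819^2 mod 52633 = 44703.

44703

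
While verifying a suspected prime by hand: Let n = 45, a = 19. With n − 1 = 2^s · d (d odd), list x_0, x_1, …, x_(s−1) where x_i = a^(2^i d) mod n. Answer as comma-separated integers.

19, 1

n − 1 = 44 = 2^2 · 11, so s = 2 and d = 11.
x_0 = 19^11 mod 45 = 19.
x_1 = 19^2 mod 45 = 1.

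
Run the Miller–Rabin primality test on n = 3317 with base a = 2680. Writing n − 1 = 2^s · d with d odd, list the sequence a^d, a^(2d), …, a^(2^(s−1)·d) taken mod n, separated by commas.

1991, 266

n − 1 = 3316 = 2^2 · 829, so s = 2 and d = 829.
x_0 = 2680^829 mod 3317 = 1991.
x_1 = 1991^2 mod 3317 = 266.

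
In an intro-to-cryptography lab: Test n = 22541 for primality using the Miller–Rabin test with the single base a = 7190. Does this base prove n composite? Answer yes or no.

no

n − 1 = 22540 = 2^2 · 5635, so s = 2 and d = 5635.
By repeated squaring, 7190^5635 ≡ 18681 (mod 22541).
x_0 = 7190^5635 mod 22541 = 18681.
x_0 is neither 1 nor 22540, so continue squaring.
x_1 = 18681^2 mod 22541 = 22540.
x_1 ≡ −1, so 7190 is not a witness.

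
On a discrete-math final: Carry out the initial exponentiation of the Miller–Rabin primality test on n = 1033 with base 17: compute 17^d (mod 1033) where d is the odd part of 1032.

355

n − 1 = 1032 = 2^3 · 129, so s = 3 and d = 129.
Repeated squaring mod 1033: 17^1 ≡ 17, 17^2 ≡ 289, 17^4 ≡ 881, 17^8 ≡ 378, 17^16 ≡ 330, 17^32 ≡ 435, 17^64 ≡ 186, 17^128 ≡ 507.
129 = 128 + 1, so 17^129 ≡ 507·17 ≡ 355 (mod 1033).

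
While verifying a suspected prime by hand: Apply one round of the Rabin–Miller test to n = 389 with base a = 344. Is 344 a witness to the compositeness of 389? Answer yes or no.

n − 1 = 388 = 2^2 · 97, so s = 2 and d = 97.
Repeated squaring mod 389: 344^1 ≡ 344, 344^2 ≡ 80, 344^4 ≡ 176, 344^8 ≡ 245, 344^16 ≡ 119, 344^32 ≡ 157, 344^64 ≡ 142.
97 = 64 + 32 + 1, so 344^97 ≡ 142·157·344 ≡ 1 (mod 389).
x_0 = 344^97 mod 389 = 1.
x_0 = 1, so 344 is not a witness.

no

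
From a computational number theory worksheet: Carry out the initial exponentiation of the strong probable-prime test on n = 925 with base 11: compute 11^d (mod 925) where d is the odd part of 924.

36

n − 1 = 924 = 2^2 · 231, so s = 2 and d = 231.
Repeated squaring mod 925: 11^1 ≡ 11, 11^2 ≡ 121, 11^4 ≡ 766, 11^8 ≡ 306, 11^16 ≡ 211, 11^32 ≡ 121, 11^64 ≡ 766, 11^128 ≡ 306.
231 = 128 + 64 + 32 + 4 + 2 + 1, so 11^231 ≡ 306·766·121·766·121·11 ≡ 36 (mod 925).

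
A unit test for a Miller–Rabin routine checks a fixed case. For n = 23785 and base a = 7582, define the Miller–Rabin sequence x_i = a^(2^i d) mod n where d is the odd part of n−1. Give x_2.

n − 1 = 23784 = 2^3 · 2973, so s = 3 and d = 2973.
x_0 = 7582^2973 mod 23785 = 5887.
x_1 = 5887^2 mod 23785 = 2024.
x_2 = 2024^2 mod 23785 = 5556.

5556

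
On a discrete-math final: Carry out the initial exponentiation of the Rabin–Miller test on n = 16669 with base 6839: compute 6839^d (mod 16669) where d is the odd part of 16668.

11789

n − 1 = 16668 = 2^2 · 4167, so s = 2 and d = 4167.
Repeated squaring mod 16669: 6839^1 ≡ 6839, 6839^2 ≡ 15376, 6839^4 ≡ 4949, 6839^8 ≡ 5840, 6839^16 ≡ 826, 6839^32 ≡ 15516, 6839^64 ≡ 12558, 6839^128 ≡ 14624, 6839^256 ≡ 14775, 6839^512 ≡ 3401, 6839^1024 ≡ 15184, 6839^2048 ≡ 4917, 6839^4096 ≡ 6839.
4167 = 4096 + 64 + 4 + 2 + 1, so 6839^4167 ≡ 6839·12558·4949·15376·6839 ≡ 11789 (mod 16669).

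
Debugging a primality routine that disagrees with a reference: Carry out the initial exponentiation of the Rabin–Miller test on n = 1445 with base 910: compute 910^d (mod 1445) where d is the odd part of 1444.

1080

n − 1 = 1444 = 2^2 · 361, so s = 2 and d = 361.
910^361 mod 1445 = 1080.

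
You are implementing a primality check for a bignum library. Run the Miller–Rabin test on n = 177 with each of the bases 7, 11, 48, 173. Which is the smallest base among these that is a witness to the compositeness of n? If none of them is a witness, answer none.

n − 1 = 176 = 2^4 · 11, so s = 4 and d = 11.
Base 7: x_0 = 7^11 mod 177 = 94. x_0 is neither 1 nor 176, so continue squaring. x_1 = 94^2 mod 177 = 163. x_2 = 163^2 mod 177 = 19. x_3 = 19^2 mod 177 = 7. Reached i = s−1 = 3 without hitting −1: 7 is a Miller–Rabin witness and 177 is composite.
Base 11: x_0 = 11^11 mod 177 = 77. x_0 is neither 1 nor 176, so continue squaring. x_1 = 77^2 mod 177 = 88. x_2 = 88^2 mod 177 = 133. x_3 = 133^2 mod 177 = 166. Reached i = s−1 = 3 without hitting −1: 11 is a Miller–Rabin witness and 177 is composite.
Base 48: x_0 = 48^11 mod 177 = 159. x_0 is neither 1 nor 176, so continue squaring. x_1 = 159^2 mod 177 = 147. x_2 = 147^2 mod 177 = 15. x_3 = 15^2 mod 177 = 48. Reached i = s−1 = 3 without hitting −1: 48 is a Miller–Rabin witness and 177 is composite.
Base 173: x_0 = 173^11 mod 177 = 65. x_0 is neither 1 nor 176, so continue squaring. x_1 = 65^2 mod 177 = 154. x_2 = 154^2 mod 177 = 175. x_3 = 175^2 mod 177 = 4. Reached i = s−1 = 3 without hitting −1: 173 is a Miller–Rabin witness and 177 is composite.
The smallest witness among the given bases is 7.

7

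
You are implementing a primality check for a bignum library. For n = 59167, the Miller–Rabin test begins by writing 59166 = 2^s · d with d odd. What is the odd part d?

29583

Halving: 59166 → 29583; 29583 is odd.
So 59166 = 2^1 · 29583.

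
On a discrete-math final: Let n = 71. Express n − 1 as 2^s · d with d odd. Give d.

Halving: 70 → 35; 35 is odd.
So 70 = 2^1 · 35.

35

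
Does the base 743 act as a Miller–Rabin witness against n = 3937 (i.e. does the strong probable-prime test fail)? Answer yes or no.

no

n − 1 = 3936 = 2^5 · 123, so s = 5 and d = 123.
x_0 = 743^123 mod 3937 = 3936.
x_0 = 3936 ≡ −1, so 743 is not a witness.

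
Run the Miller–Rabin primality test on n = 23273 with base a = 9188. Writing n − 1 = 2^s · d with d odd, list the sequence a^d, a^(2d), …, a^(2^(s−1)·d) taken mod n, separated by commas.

12946, 10043, 19940

n − 1 = 23272 = 2^3 · 2909, so s = 3 and d = 2909.
x_0 = 9188^2909 mod 23273 = 12946.
x_1 = 12946^2 mod 23273 = 10043.
x_2 = 10043^2 mod 23273 = 19940.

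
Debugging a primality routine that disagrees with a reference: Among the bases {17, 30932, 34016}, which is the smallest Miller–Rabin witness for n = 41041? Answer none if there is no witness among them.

n − 1 = 41040 = 2^4 · 2565, so s = 4 and d = 2565.
Base 17: x_0 = 17^2565 mod 41041 = 33032. x_0 is neither 1 nor 41040, so continue squaring. x_1 = 33032^2 mod 41041 = 38039. x_2 = 38039^2 mod 41041 = 24025. x_3 = 24025^2 mod 41041 = 1. x_3 = 1 but x_2 ≠ ±1, a nontrivial square root of 1 — 17 is a witness and 41041 is composite.
Base 30932: x_0 = 30932^2565 mod 41041 = 29931. x_0 is neither 1 nor 41040, so continue squaring. x_1 = 29931^2 mod 41041 = 21813. x_2 = 21813^2 mod 41041 = 18656. x_3 = 18656^2 mod 41041 = 18656. Reached i = s−1 = 3 without hitting −1: 30932 is a Miller–Rabin witness and 41041 is composite.
Base 34016: x_0 = 34016^2565 mod 41041 = 35069. x_0 is neither 1 nor 41040, so continue squaring. x_1 = 35069^2 mod 41041 = 155. x_2 = 155^2 mod 41041 = 24025. x_3 = 24025^2 mod 41041 = 1. x_3 = 1 but x_2 ≠ ±1, a nontrivial square root of 1 — 34016 is a witness and 41041 is composite.
The smallest witness among the given bases is 17.

17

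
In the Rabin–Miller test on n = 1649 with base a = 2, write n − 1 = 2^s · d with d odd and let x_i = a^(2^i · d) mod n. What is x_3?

256

n − 1 = 1648 = 2^4 · 103, so s = 4 and d = 103.
x_0 = 2^103 mod 1649 = 128.
x_1 = 128^2 mod 1649 = 1543.
x_2 = 1543^2 mod 1649 = 1342.
x_3 = 1342^2 mod 1649 = 256.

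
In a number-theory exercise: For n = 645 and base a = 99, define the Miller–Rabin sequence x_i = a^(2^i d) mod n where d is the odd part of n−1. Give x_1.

n − 1 = 644 = 2^2 · 161, so s = 2 and d = 161.
Repeated squaring mod 645: 99^1 ≡ 99, 99^2 ≡ 126, 99^4 ≡ 396, 99^8 ≡ 81, 99^16 ≡ 111, 99^32 ≡ 66, 99^64 ≡ 486, 99^128 ≡ 126.
161 = 128 + 32 + 1, so 99^161 ≡ 126·66·99 ≡ 264 (mod 645).
x_0 = 264.
x_1 = 264^2 mod 645 = 36.

36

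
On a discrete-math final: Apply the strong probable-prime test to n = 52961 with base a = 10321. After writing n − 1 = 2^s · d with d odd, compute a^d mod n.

n − 1 = 52960 = 2^5 · 1655, so s = 5 and d = 1655.
Repeated squaring mod 52961: 10321^1 ≡ 10321, 10321^2 ≡ 18470, 10321^4 ≡ 19099, 10321^8 ≡ 29394, 10321^16 ≡ 1482, 10321^32 ≡ 24923, 10321^64 ≡ 29321, 10321^128 ≡ 5128, 10321^256 ≡ 27728, 10321^512 ≡ 7147, 10321^1024 ≡ 25205.
1655 = 1024 + 512 + 64 + 32 + 16 + 4 + 2 + 1, so 10321^1655 ≡ 25205·7147·29321·24923·1482·19099·18470·10321 ≡ 51866 (mod 52961).

51866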